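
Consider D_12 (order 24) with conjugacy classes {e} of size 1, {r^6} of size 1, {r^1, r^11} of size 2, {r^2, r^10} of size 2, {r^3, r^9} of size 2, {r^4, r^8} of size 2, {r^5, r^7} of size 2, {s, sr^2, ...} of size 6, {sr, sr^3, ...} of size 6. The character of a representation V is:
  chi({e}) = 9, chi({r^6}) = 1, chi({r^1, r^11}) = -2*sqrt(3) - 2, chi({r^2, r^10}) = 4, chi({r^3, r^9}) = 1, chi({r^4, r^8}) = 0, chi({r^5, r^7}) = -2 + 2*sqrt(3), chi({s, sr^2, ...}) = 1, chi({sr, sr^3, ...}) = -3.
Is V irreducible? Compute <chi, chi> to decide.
Not irreducible (reducible): <chi, chi> = 10 > 1.

Solution. <chi, chi> = (1/|G|) sum_C |C| * |chi(C)|^2 = (1/24)[1*|9|^2 + 1*|1|^2 + 2*|-2*sqrt(3) - 2|^2 + 2*|4|^2 + 2*|1|^2 + 2*|0|^2 + 2*|-2 + 2*sqrt(3)|^2 + 6*|1|^2 + 6*|-3|^2]
  = (1/24)[(81) + (1) + (16*sqrt(3) + 32) + (32) + (2) + (0) + (32 - 16*sqrt(3)) + (6) + (54)] = 240/24 = 10.
A character is irreducible iff <chi, chi> = 1, so this representation is reducible.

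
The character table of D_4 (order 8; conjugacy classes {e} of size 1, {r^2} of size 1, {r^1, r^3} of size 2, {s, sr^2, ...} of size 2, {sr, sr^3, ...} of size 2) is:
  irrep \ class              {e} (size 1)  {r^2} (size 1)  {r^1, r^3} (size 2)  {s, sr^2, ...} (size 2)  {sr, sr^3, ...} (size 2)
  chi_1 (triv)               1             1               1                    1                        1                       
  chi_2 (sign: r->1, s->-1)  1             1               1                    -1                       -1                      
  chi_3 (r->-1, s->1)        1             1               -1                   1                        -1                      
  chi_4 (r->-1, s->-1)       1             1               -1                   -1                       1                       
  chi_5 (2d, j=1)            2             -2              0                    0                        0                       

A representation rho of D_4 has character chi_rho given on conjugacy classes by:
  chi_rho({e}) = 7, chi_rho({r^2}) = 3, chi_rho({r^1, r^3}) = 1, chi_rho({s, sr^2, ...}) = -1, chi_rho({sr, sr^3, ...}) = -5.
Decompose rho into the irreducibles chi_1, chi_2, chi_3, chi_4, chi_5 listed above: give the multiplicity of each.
Multiplicities: chi_1: 0, chi_2: 3, chi_3: 2, chi_4: 0, chi_5: 1.

Justification: Use <chi_rho, chi> = (1/|G|) sum_C |C| * chi_rho(C) * conj(chi(C)) with |G| = 8 for each irreducible chi in the table:
  <chi_rho, chi_1> = (1/8)[1*(7)*conj(1) + 1*(3)*conj(1) + 2*(1)*conj(1) + 2*(-1)*conj(1) + 2*(-5)*conj(1)]
      = (1/8)[(7) + (3) + (2) + (-2) + (-10)] = 0/8 = 0
  <chi_rho, chi_2> = (1/8)[1*(7)*conj(1) + 1*(3)*conj(1) + 2*(1)*conj(1) + 2*(-1)*conj(-1) + 2*(-5)*conj(-1)]
      = (1/8)[(7) + (3) + (2) + (2) + (10)] = 24/8 = 3
  <chi_rho, chi_3> = (1/8)[1*(7)*conj(1) + 1*(3)*conj(1) + 2*(1)*conj(-1) + 2*(-1)*conj(1) + 2*(-5)*conj(-1)]
      = (1/8)[(7) + (3) + (-2) + (-2) + (10)] = 16/8 = 2
  <chi_rho, chi_4> = (1/8)[1*(7)*conj(1) + 1*(3)*conj(1) + 2*(1)*conj(-1) + 2*(-1)*conj(-1) + 2*(-5)*conj(1)]
      = (1/8)[(7) + (3) + (-2) + (2) + (-10)] = 0/8 = 0
  <chi_rho, chi_5> = (1/8)[1*(7)*conj(2) + 1*(3)*conj(-2) + 2*(1)*conj(0) + 2*(-1)*conj(0) + 2*(-5)*conj(0)]
      = (1/8)[(14) + (-6) + (0) + (0) + (0)] = 8/8 = 1
Dimension check: dim(rho) = sum (mult * dim) = 0*1 + 3*1 + 2*1 + 0*1 + 1*2 = 7 = chi_rho(e) = 7.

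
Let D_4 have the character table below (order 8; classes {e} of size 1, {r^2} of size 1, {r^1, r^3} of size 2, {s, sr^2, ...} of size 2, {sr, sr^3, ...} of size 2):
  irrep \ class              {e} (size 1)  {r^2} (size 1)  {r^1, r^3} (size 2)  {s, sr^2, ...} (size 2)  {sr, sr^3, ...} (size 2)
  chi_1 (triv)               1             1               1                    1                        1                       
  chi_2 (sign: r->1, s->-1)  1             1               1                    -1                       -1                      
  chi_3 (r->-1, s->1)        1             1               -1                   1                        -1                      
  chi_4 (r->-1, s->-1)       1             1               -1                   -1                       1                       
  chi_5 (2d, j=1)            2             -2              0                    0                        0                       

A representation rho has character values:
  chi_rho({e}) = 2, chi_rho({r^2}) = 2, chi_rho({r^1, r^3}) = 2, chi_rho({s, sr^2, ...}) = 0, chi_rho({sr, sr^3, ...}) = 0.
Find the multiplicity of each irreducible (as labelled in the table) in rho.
Multiplicities: chi_1: 1, chi_2: 1, chi_3: 0, chi_4: 0, chi_5: 0.

Argument: Use <chi_rho, chi> = (1/|G|) sum_C |C| * chi_rho(C) * conj(chi(C)) with |G| = 8 for each irreducible chi in the table:
  <chi_rho, chi_1> = (1/8)[1*(2)*conj(1) + 1*(2)*conj(1) + 2*(2)*conj(1) + 2*(0)*conj(1) + 2*(0)*conj(1)]
      = (1/8)[(2) + (2) + (4) + (0) + (0)] = 8/8 = 1
  <chi_rho, chi_2> = (1/8)[1*(2)*conj(1) + 1*(2)*conj(1) + 2*(2)*conj(1) + 2*(0)*conj(-1) + 2*(0)*conj(-1)]
      = (1/8)[(2) + (2) + (4) + (0) + (0)] = 8/8 = 1
  <chi_rho, chi_3> = (1/8)[1*(2)*conj(1) + 1*(2)*conj(1) + 2*(2)*conj(-1) + 2*(0)*conj(1) + 2*(0)*conj(-1)]
      = (1/8)[(2) + (2) + (-4) + (0) + (0)] = 0/8 = 0
  <chi_rho, chi_4> = (1/8)[1*(2)*conj(1) + 1*(2)*conj(1) + 2*(2)*conj(-1) + 2*(0)*conj(-1) + 2*(0)*conj(1)]
      = (1/8)[(2) + (2) + (-4) + (0) + (0)] = 0/8 = 0
  <chi_rho, chi_5> = (1/8)[1*(2)*conj(2) + 1*(2)*conj(-2) + 2*(2)*conj(0) + 2*(0)*conj(0) + 2*(0)*conj(0)]
      = (1/8)[(4) + (-4) + (0) + (0) + (0)] = 0/8 = 0
Dimension check: dim(rho) = sum (mult * dim) = 1*1 + 1*1 + 0*1 + 0*1 + 0*2 = 2 = chi_rho(e) = 2.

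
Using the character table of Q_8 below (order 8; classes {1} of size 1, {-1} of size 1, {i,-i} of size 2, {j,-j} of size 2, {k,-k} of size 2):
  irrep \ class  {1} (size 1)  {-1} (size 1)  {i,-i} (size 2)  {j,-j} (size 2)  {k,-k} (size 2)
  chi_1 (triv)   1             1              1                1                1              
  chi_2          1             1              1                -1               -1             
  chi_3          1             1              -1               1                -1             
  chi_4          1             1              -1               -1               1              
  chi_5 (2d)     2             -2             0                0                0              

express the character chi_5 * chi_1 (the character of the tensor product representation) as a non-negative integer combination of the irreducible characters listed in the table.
chi_5 tensor chi_1 = chi_5 (all other irreducibles have multiplicity 0).

The character of a tensor product is the pointwise product (chi_5 * chi_1)(C) = chi_5(C) * chi_1(C):
  {1}: (2)*(1), {-1}: (-2)*(1), {i,-i}: (0)*(1), {j,-j}: (0)*(1), {k,-k}: (0)*(1)
so (chi_5 * chi_1) takes values
  {1} -> 2, {-1} -> -2, {i,-i} -> 0, {j,-j} -> 0, {k,-k} -> 0.
Now take the inner product of this character with each irreducible chi from the table, <chi_5*chi_1, chi> = (1/8) sum_C |C| (chi_5*chi_1)(C) conj(chi(C)):
  <chi_5*chi_1, chi_1> = (1/8)[1*(2)*conj(1) + 1*(-2)*conj(1) + 2*(0)*conj(1) + 2*(0)*conj(1) + 2*(0)*conj(1)]
      = (1/8)[(2) + (-2) + (0) + (0) + (0)] = 0/8 = 0
  <chi_5*chi_1, chi_2> = (1/8)[1*(2)*conj(1) + 1*(-2)*conj(1) + 2*(0)*conj(1) + 2*(0)*conj(-1) + 2*(0)*conj(-1)]
      = (1/8)[(2) + (-2) + (0) + (0) + (0)] = 0/8 = 0
  <chi_5*chi_1, chi_3> = (1/8)[1*(2)*conj(1) + 1*(-2)*conj(1) + 2*(0)*conj(-1) + 2*(0)*conj(1) + 2*(0)*conj(-1)]
      = (1/8)[(2) + (-2) + (0) + (0) + (0)] = 0/8 = 0
  <chi_5*chi_1, chi_4> = (1/8)[1*(2)*conj(1) + 1*(-2)*conj(1) + 2*(0)*conj(-1) + 2*(0)*conj(-1) + 2*(0)*conj(1)]
      = (1/8)[(2) + (-2) + (0) + (0) + (0)] = 0/8 = 0
  <chi_5*chi_1, chi_5> = (1/8)[1*(2)*conj(2) + 1*(-2)*conj(-2) + 2*(0)*conj(0) + 2*(0)*conj(0) + 2*(0)*conj(0)]
      = (1/8)[(4) + (4) + (0) + (0) + (0)] = 8/8 = 1
Hence the multiplicities are chi_5: 1. Dimension check: dim(chi_5)*dim(chi_1) = 2*1 = 2 and sum (mult * dim) = 1*2 = 2.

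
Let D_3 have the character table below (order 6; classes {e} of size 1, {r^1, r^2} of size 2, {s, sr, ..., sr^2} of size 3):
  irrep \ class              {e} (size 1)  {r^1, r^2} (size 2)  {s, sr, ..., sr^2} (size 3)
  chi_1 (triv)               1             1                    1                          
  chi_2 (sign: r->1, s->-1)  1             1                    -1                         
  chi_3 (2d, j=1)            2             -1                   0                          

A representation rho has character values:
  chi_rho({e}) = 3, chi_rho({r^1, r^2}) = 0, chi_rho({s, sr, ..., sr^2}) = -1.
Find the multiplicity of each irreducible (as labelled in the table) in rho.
Multiplicities: chi_1: 0, chi_2: 1, chi_3: 1.

Justification: Use <chi_rho, chi> = (1/|G|) sum_C |C| * chi_rho(C) * conj(chi(C)) with |G| = 6 for each irreducible chi in the table:
  <chi_rho, chi_1> = (1/6)[1*(3)*conj(1) + 2*(0)*conj(1) + 3*(-1)*conj(1)]
      = (1/6)[(3) + (0) + (-3)] = 0/6 = 0
  <chi_rho, chi_2> = (1/6)[1*(3)*conj(1) + 2*(0)*conj(1) + 3*(-1)*conj(-1)]
      = (1/6)[(3) + (0) + (3)] = 6/6 = 1
  <chi_rho, chi_3> = (1/6)[1*(3)*conj(2) + 2*(0)*conj(-1) + 3*(-1)*conj(0)]
      = (1/6)[(6) + (0) + (0)] = 6/6 = 1
Dimension check: dim(rho) = sum (mult * dim) = 0*1 + 1*1 + 1*2 = 3 = chi_rho(e) = 3.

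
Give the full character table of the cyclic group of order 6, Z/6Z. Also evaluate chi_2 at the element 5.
Character table of Z/6Z (irreps indexed chi_0,...,chi_5 with chi_k(m) = zeta_6^(k*m), zeta_6 = exp(2*pi*i/6)):
  irrep \ class  {0} (size 1)  {1} (size 1)    {2} (size 1)    {3} (size 1)  {4} (size 1)    {5} (size 1)  
  chi_0          1             1               1               1             1               1             
  chi_1          1             exp(I*pi/3)     exp(2*I*pi/3)   -1            exp(-2*I*pi/3)  exp(-I*pi/3)  
  chi_2          1             exp(2*I*pi/3)   exp(-2*I*pi/3)  1             exp(2*I*pi/3)   exp(-2*I*pi/3)
  chi_3          1             -1              1               -1            1               -1            
  chi_4          1             exp(-2*I*pi/3)  exp(2*I*pi/3)   1             exp(-2*I*pi/3)  exp(2*I*pi/3) 
  chi_5          1             exp(-I*pi/3)    exp(-2*I*pi/3)  -1            exp(2*I*pi/3)   exp(I*pi/3)   

Spot check: chi_2(5) = zeta_6^(2*5) = zeta_6^10 = exp(-2*I*pi/3).

Derivation: Z/6Z is abelian, so all 6 irreducible complex representations are 1-dimensional. They are given by chi_k(m) = zeta_6^(k*m) for k = 0,...,5. Row orthogonality: sum_m chi_k(m) conj(chi_l(m)) = 6 * [k = l].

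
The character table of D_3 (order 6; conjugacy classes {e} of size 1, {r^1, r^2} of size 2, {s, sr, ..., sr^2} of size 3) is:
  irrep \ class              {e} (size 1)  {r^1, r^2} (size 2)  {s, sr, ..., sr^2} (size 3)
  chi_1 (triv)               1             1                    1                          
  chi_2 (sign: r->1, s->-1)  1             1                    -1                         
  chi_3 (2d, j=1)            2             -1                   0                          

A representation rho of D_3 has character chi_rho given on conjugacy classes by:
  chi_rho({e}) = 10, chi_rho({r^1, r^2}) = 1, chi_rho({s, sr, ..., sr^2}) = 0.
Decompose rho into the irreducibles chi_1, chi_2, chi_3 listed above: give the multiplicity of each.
Multiplicities: chi_1: 2, chi_2: 2, chi_3: 3.

Working: Use <chi_rho, chi> = (1/|G|) sum_C |C| * chi_rho(C) * conj(chi(C)) with |G| = 6 for each irreducible chi in the table:
  <chi_rho, chi_1> = (1/6)[1*(10)*conj(1) + 2*(1)*conj(1) + 3*(0)*conj(1)]
      = (1/6)[(10) + (2) + (0)] = 12/6 = 2
  <chi_rho, chi_2> = (1/6)[1*(10)*conj(1) + 2*(1)*conj(1) + 3*(0)*conj(-1)]
      = (1/6)[(10) + (2) + (0)] = 12/6 = 2
  <chi_rho, chi_3> = (1/6)[1*(10)*conj(2) + 2*(1)*conj(-1) + 3*(0)*conj(0)]
      = (1/6)[(20) + (-2) + (0)] = 18/6 = 3
Dimension check: dim(rho) = sum (mult * dim) = 2*1 + 2*1 + 3*2 = 10 = chi_rho(e) = 10.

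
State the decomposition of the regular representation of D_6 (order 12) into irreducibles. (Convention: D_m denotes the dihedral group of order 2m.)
Each irreducible V_i of dimension d_i appears with multiplicity d_i, i.e. rho_reg = (direct sum over all irreducibles V_i) d_i V_i. The irreducible dimensions for D_6 are 1, 1, 1, 1, 2, 2: 4 irreducibles of dimension 1, each with multiplicity 1; 2 irreducibles of dimension 2, each with multiplicity 2. Total dimension 4*1*1 + 2*2*2 = 12 = |G|.

Details: General theorem: in the regular representation of a finite group G, each irreducible appears with multiplicity equal to its dimension. Check: dim(rho_reg) = sum d_i^2 = 1 + 1 + 1 + 1 + 4 + 4 = 12 = |G|.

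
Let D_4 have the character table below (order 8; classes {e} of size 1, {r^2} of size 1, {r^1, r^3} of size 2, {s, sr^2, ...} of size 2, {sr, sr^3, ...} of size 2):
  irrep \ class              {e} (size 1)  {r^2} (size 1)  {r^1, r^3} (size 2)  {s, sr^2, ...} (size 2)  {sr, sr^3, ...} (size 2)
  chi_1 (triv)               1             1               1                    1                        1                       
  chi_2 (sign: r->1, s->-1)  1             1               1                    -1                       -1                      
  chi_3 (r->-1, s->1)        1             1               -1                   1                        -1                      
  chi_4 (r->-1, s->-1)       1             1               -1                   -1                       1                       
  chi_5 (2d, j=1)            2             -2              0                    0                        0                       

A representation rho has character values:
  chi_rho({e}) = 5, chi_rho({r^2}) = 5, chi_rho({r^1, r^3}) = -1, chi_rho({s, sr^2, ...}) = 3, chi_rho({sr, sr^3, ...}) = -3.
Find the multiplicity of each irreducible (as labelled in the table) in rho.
Multiplicities: chi_1: 1, chi_2: 1, chi_3: 3, chi_4: 0, chi_5: 0.

Details: Use <chi_rho, chi> = (1/|G|) sum_C |C| * chi_rho(C) * conj(chi(C)) with |G| = 8 for each irreducible chi in the table:
  <chi_rho, chi_1> = (1/8)[1*(5)*conj(1) + 1*(5)*conj(1) + 2*(-1)*conj(1) + 2*(3)*conj(1) + 2*(-3)*conj(1)]
      = (1/8)[(5) + (5) + (-2) + (6) + (-6)] = 8/8 = 1
  <chi_rho, chi_2> = (1/8)[1*(5)*conj(1) + 1*(5)*conj(1) + 2*(-1)*conj(1) + 2*(3)*conj(-1) + 2*(-3)*conj(-1)]
      = (1/8)[(5) + (5) + (-2) + (-6) + (6)] = 8/8 = 1
  <chi_rho, chi_3> = (1/8)[1*(5)*conj(1) + 1*(5)*conj(1) + 2*(-1)*conj(-1) + 2*(3)*conj(1) + 2*(-3)*conj(-1)]
      = (1/8)[(5) + (5) + (2) + (6) + (6)] = 24/8 = 3
  <chi_rho, chi_4> = (1/8)[1*(5)*conj(1) + 1*(5)*conj(1) + 2*(-1)*conj(-1) + 2*(3)*conj(-1) + 2*(-3)*conj(1)]
      = (1/8)[(5) + (5) + (2) + (-6) + (-6)] = 0/8 = 0
  <chi_rho, chi_5> = (1/8)[1*(5)*conj(2) + 1*(5)*conj(-2) + 2*(-1)*conj(0) + 2*(3)*conj(0) + 2*(-3)*conj(0)]
      = (1/8)[(10) + (-10) + (0) + (0) + (0)] = 0/8 = 0
Dimension check: dim(rho) = sum (mult * dim) = 1*1 + 1*1 + 3*1 + 0*1 + 0*2 = 5 = chi_rho(e) = 5.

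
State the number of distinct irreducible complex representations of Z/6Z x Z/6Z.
36

Argument: The number of irreducible complex representations of a finite group equals its number of conjugacy classes. Z/6Z x Z/6Z is abelian of order 36, so every element is its own conjugacy class: 36 classes, so Z/6Z x Z/6Z (order 36) has exactly 36 irreducible complex representations.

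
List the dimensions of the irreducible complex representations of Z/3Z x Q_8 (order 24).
Dimensions: 1, 1, 1, 1, 1, 1, 1, 1, 1, 1, 1, 1, 2, 2, 2

Solution. There are 15 irreducibles (= number of conjugacy classes). Their dimensions d_i satisfy sum d_i^2 = |G| = 24: 1 + 1 + 1 + 1 + 1 + 1 + 1 + 1 + 1 + 1 + 1 + 1 + 4 + 4 + 4 = 24. (For the product with Z/3Z: each of the 3 1-dim characters of Z/3Z tensors with each irrep of Q_8, giving 3 copies of each Q_8-dimension.)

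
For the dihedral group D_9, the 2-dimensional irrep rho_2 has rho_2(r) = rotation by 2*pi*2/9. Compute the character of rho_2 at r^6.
chi_{rho_2}(r^6) = 2*cos(2*pi*2*6/9) = -1

Solution. rho_2(r^6) is rotation by angle 2*pi*2*6/9, whose trace is 2*cos(2*pi*2*6/9) = -1.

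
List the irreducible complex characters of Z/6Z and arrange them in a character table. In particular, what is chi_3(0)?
Character table of Z/6Z (irreps indexed chi_0,...,chi_5 with chi_k(m) = zeta_6^(k*m), zeta_6 = exp(2*pi*i/6)):
  irrep \ class  {0} (size 1)  {1} (size 1)    {2} (size 1)    {3} (size 1)  {4} (size 1)    {5} (size 1)  
  chi_0          1             1               1               1             1               1             
  chi_1          1             exp(I*pi/3)     exp(2*I*pi/3)   -1            exp(-2*I*pi/3)  exp(-I*pi/3)  
  chi_2          1             exp(2*I*pi/3)   exp(-2*I*pi/3)  1             exp(2*I*pi/3)   exp(-2*I*pi/3)
  chi_3          1             -1              1               -1            1               -1            
  chi_4          1             exp(-2*I*pi/3)  exp(2*I*pi/3)   1             exp(-2*I*pi/3)  exp(2*I*pi/3) 
  chi_5          1             exp(-I*pi/3)    exp(-2*I*pi/3)  -1            exp(2*I*pi/3)   exp(I*pi/3)   

Spot check: chi_3(0) = zeta_6^(3*0) = zeta_6^0 = 1.

Reasoning: Z/6Z is abelian, so all 6 irreducible complex representations are 1-dimensional. They are given by chi_k(m) = zeta_6^(k*m) for k = 0,...,5. Row orthogonality: sum_m chi_k(m) conj(chi_l(m)) = 6 * [k = l].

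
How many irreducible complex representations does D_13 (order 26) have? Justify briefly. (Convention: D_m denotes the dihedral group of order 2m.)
8

Derivation: The number of irreducible complex representations of a finite group equals its number of conjugacy classes. D_13 has 8 conjugacy classes ((n+3)/2 for n odd), so D_13 (order 26) has exactly 8 irreducible complex representations.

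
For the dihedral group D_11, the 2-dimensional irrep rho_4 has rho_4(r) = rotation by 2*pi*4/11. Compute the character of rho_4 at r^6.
chi_{rho_4}(r^6) = 2*cos(2*pi*4*6/11) = 2*cos(48*pi/11)

rho_4(r^6) is rotation by angle 2*pi*4*6/11, whose trace is 2*cos(2*pi*4*6/11) = 2*cos(48*pi/11).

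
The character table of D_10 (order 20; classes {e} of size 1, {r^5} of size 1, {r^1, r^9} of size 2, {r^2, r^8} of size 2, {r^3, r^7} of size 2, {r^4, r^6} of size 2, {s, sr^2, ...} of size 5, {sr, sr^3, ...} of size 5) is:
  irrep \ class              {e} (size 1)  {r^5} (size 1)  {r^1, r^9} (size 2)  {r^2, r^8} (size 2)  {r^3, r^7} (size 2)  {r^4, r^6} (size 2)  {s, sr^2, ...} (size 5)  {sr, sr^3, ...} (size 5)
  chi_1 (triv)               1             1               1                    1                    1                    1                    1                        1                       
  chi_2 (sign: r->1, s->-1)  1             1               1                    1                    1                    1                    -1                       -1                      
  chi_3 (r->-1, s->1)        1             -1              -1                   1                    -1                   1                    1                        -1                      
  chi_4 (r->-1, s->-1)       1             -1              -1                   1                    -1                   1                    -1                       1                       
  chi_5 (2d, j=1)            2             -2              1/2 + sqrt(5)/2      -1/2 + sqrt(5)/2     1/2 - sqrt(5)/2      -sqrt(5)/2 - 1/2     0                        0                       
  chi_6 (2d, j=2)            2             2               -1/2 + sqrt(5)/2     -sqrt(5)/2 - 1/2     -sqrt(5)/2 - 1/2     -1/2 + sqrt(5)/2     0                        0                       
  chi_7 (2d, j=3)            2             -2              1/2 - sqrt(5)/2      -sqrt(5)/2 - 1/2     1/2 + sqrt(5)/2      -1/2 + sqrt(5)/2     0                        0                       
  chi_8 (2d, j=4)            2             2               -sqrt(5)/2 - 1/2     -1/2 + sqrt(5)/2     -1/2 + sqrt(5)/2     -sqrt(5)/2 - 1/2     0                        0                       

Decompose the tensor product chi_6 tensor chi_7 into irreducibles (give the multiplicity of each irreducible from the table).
chi_6 tensor chi_7 = chi_3 + chi_4 + chi_5 (all other irreducibles have multiplicity 0).

Proof sketch: The character of a tensor product is the pointwise product (chi_6 * chi_7)(C) = chi_6(C) * chi_7(C):
  {e}: (2)*(2), {r^5}: (2)*(-2), {r^1, r^9}: (-1/2 + sqrt(5)/2)*(1/2 - sqrt(5)/2), {r^2, r^8}: (-sqrt(5)/2 - 1/2)*(-sqrt(5)/2 - 1/2), {r^3, r^7}: (-sqrt(5)/2 - 1/2)*(1/2 + sqrt(5)/2), {r^4, r^6}: (-1/2 + sqrt(5)/2)*(-1/2 + sqrt(5)/2), {s, sr^2, ...}: (0)*(0), {sr, sr^3, ...}: (0)*(0)
so (chi_6 * chi_7) takes values
  {e} -> 4, {r^5} -> -4, {r^1, r^9} -> -3/2 + sqrt(5)/2, {r^2, r^8} -> sqrt(5)/2 + 3/2, {r^3, r^7} -> -3/2 - sqrt(5)/2, {r^4, r^6} -> 3/2 - sqrt(5)/2, {s, sr^2, ...} -> 0, {sr, sr^3, ...} -> 0.
Now take the inner product of this character with each irreducible chi from the table, <chi_6*chi_7, chi> = (1/20) sum_C |C| (chi_6*chi_7)(C) conj(chi(C)):
  <chi_6*chi_7, chi_1> = (1/20)[1*(4)*conj(1) + 1*(-4)*conj(1) + 2*(-3/2 + sqrt(5)/2)*conj(1) + 2*(sqrt(5)/2 + 3/2)*conj(1) + 2*(-3/2 - sqrt(5)/2)*conj(1) + 2*(3/2 - sqrt(5)/2)*conj(1) + 5*(0)*conj(1) + 5*(0)*conj(1)]
      = (1/20)[(4) + (-4) + (-3 + sqrt(5)) + (sqrt(5) + 3) + (-3 - sqrt(5)) + (3 - sqrt(5)) + (0) + (0)] = 0/20 = 0
  <chi_6*chi_7, chi_2> = (1/20)[1*(4)*conj(1) + 1*(-4)*conj(1) + 2*(-3/2 + sqrt(5)/2)*conj(1) + 2*(sqrt(5)/2 + 3/2)*conj(1) + 2*(-3/2 - sqrt(5)/2)*conj(1) + 2*(3/2 - sqrt(5)/2)*conj(1) + 5*(0)*conj(-1) + 5*(0)*conj(-1)]
      = (1/20)[(4) + (-4) + (-3 + sqrt(5)) + (sqrt(5) + 3) + (-3 - sqrt(5)) + (3 - sqrt(5)) + (0) + (0)] = 0/20 = 0
  <chi_6*chi_7, chi_3> = (1/20)[1*(4)*conj(1) + 1*(-4)*conj(-1) + 2*(-3/2 + sqrt(5)/2)*conj(-1) + 2*(sqrt(5)/2 + 3/2)*conj(1) + 2*(-3/2 - sqrt(5)/2)*conj(-1) + 2*(3/2 - sqrt(5)/2)*conj(1) + 5*(0)*conj(1) + 5*(0)*conj(-1)]
      = (1/20)[(4) + (4) + (3 - sqrt(5)) + (sqrt(5) + 3) + (sqrt(5) + 3) + (3 - sqrt(5)) + (0) + (0)] = 20/20 = 1
  <chi_6*chi_7, chi_4> = (1/20)[1*(4)*conj(1) + 1*(-4)*conj(-1) + 2*(-3/2 + sqrt(5)/2)*conj(-1) + 2*(sqrt(5)/2 + 3/2)*conj(1) + 2*(-3/2 - sqrt(5)/2)*conj(-1) + 2*(3/2 - sqrt(5)/2)*conj(1) + 5*(0)*conj(-1) + 5*(0)*conj(1)]
      = (1/20)[(4) + (4) + (3 - sqrt(5)) + (sqrt(5) + 3) + (sqrt(5) + 3) + (3 - sqrt(5)) + (0) + (0)] = 20/20 = 1
  <chi_6*chi_7, chi_5> = (1/20)[1*(4)*conj(2) + 1*(-4)*conj(-2) + 2*(-3/2 + sqrt(5)/2)*conj(1/2 + sqrt(5)/2) + 2*(sqrt(5)/2 + 3/2)*conj(-1/2 + sqrt(5)/2) + 2*(-3/2 - sqrt(5)/2)*conj(1/2 - sqrt(5)/2) + 2*(3/2 - sqrt(5)/2)*conj(-sqrt(5)/2 - 1/2) + 5*(0)*conj(0) + 5*(0)*conj(0)]
      = (1/20)[(8) + (8) + (1 - sqrt(5)) + (1 + sqrt(5)) + (1 + sqrt(5)) + (1 - sqrt(5)) + (0) + (0)] = 20/20 = 1
  <chi_6*chi_7, chi_6> = (1/20)[1*(4)*conj(2) + 1*(-4)*conj(2) + 2*(-3/2 + sqrt(5)/2)*conj(-1/2 + sqrt(5)/2) + 2*(sqrt(5)/2 + 3/2)*conj(-sqrt(5)/2 - 1/2) + 2*(-3/2 - sqrt(5)/2)*conj(-sqrt(5)/2 - 1/2) + 2*(3/2 - sqrt(5)/2)*conj(-1/2 + sqrt(5)/2) + 5*(0)*conj(0) + 5*(0)*conj(0)]
      = (1/20)[(8) + (-8) + (4 - 2*sqrt(5)) + (-2*sqrt(5) - 4) + (4 + 2*sqrt(5)) + (-4 + 2*sqrt(5)) + (0) + (0)] = 0/20 = 0
  <chi_6*chi_7, chi_7> = (1/20)[1*(4)*conj(2) + 1*(-4)*conj(-2) + 2*(-3/2 + sqrt(5)/2)*conj(1/2 - sqrt(5)/2) + 2*(sqrt(5)/2 + 3/2)*conj(-sqrt(5)/2 - 1/2) + 2*(-3/2 - sqrt(5)/2)*conj(1/2 + sqrt(5)/2) + 2*(3/2 - sqrt(5)/2)*conj(-1/2 + sqrt(5)/2) + 5*(0)*conj(0) + 5*(0)*conj(0)]
      = (1/20)[(8) + (8) + (-4 + 2*sqrt(5)) + (-2*sqrt(5) - 4) + (-2*sqrt(5) - 4) + (-4 + 2*sqrt(5)) + (0) + (0)] = 0/20 = 0
  <chi_6*chi_7, chi_8> = (1/20)[1*(4)*conj(2) + 1*(-4)*conj(2) + 2*(-3/2 + sqrt(5)/2)*conj(-sqrt(5)/2 - 1/2) + 2*(sqrt(5)/2 + 3/2)*conj(-1/2 + sqrt(5)/2) + 2*(-3/2 - sqrt(5)/2)*conj(-1/2 + sqrt(5)/2) + 2*(3/2 - sqrt(5)/2)*conj(-sqrt(5)/2 - 1/2) + 5*(0)*conj(0) + 5*(0)*conj(0)]
      = (1/20)[(8) + (-8) + (-1 + sqrt(5)) + (1 + sqrt(5)) + (-sqrt(5) - 1) + (1 - sqrt(5)) + (0) + (0)] = 0/20 = 0
Hence the multiplicities are chi_3: 1, chi_4: 1, chi_5: 1. Dimension check: dim(chi_6)*dim(chi_7) = 2*2 = 4 and sum (mult * dim) = 1*1 + 1*1 + 1*2 = 4.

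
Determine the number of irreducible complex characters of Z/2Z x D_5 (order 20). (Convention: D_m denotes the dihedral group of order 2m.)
8

Reasoning: The number of irreducible complex representations of a finite group equals its number of conjugacy classes. For a direct product, #classes(G x H) = #classes(G) * #classes(H). Z/2Z has 2 classes (abelian), D_5 has 4 classes, so 2 * 4 = 8, so Z/2Z x D_5 (order 20) has exactly 8 irreducible complex representations.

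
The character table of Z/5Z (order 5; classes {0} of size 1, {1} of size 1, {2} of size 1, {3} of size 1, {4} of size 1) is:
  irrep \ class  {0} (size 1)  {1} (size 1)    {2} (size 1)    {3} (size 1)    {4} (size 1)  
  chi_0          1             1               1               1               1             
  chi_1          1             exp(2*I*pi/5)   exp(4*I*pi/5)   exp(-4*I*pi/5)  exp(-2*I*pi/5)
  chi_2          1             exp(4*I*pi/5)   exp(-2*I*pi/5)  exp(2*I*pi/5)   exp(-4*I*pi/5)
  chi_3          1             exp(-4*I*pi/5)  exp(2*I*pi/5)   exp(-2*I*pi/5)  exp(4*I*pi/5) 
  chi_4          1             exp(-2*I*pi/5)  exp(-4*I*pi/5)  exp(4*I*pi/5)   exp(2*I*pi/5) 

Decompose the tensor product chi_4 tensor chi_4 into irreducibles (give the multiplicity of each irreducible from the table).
chi_4 tensor chi_4 = chi_3 (all other irreducibles have multiplicity 0).

Derivation: The character of a tensor product is the pointwise product (chi_4 * chi_4)(C) = chi_4(C) * chi_4(C):
  {0}: (1)*(1), {1}: (exp(-2*I*pi/5))*(exp(-2*I*pi/5)), {2}: (exp(-4*I*pi/5))*(exp(-4*I*pi/5)), {3}: (exp(4*I*pi/5))*(exp(4*I*pi/5)), {4}: (exp(2*I*pi/5))*(exp(2*I*pi/5))
so (chi_4 * chi_4) takes values
  {0} -> 1, {1} -> exp(-4*I*pi/5), {2} -> exp(2*I*pi/5), {3} -> exp(-2*I*pi/5), {4} -> exp(4*I*pi/5).
Now take the inner product of this character with each irreducible chi from the table, <chi_4*chi_4, chi> = (1/5) sum_C |C| (chi_4*chi_4)(C) conj(chi(C)):
  <chi_4*chi_4, chi_0> = (1/5)[1*(1)*conj(1) + 1*(exp(-4*I*pi/5))*conj(1) + 1*(exp(2*I*pi/5))*conj(1) + 1*(exp(-2*I*pi/5))*conj(1) + 1*(exp(4*I*pi/5))*conj(1)]
      = (1/5)[(1) + (exp(-4*I*pi/5)) + (exp(2*I*pi/5)) + (exp(-2*I*pi/5)) + (exp(4*I*pi/5))] = 0/5 = 0
  <chi_4*chi_4, chi_1> = (1/5)[1*(1)*conj(1) + 1*(exp(-4*I*pi/5))*conj(exp(2*I*pi/5)) + 1*(exp(2*I*pi/5))*conj(exp(4*I*pi/5)) + 1*(exp(-2*I*pi/5))*conj(exp(-4*I*pi/5)) + 1*(exp(4*I*pi/5))*conj(exp(-2*I*pi/5))]
      = (1/5)[(1) + (exp(4*I*pi/5)) + (exp(-2*I*pi/5)) + (exp(2*I*pi/5)) + (exp(-4*I*pi/5))] = 0/5 = 0
  <chi_4*chi_4, chi_2> = (1/5)[1*(1)*conj(1) + 1*(exp(-4*I*pi/5))*conj(exp(4*I*pi/5)) + 1*(exp(2*I*pi/5))*conj(exp(-2*I*pi/5)) + 1*(exp(-2*I*pi/5))*conj(exp(2*I*pi/5)) + 1*(exp(4*I*pi/5))*conj(exp(-4*I*pi/5))]
      = (1/5)[(1) + (exp(2*I*pi/5)) + (exp(4*I*pi/5)) + (exp(-4*I*pi/5)) + (exp(-2*I*pi/5))] = 0/5 = 0
  <chi_4*chi_4, chi_3> = (1/5)[1*(1)*conj(1) + 1*(exp(-4*I*pi/5))*conj(exp(-4*I*pi/5)) + 1*(exp(2*I*pi/5))*conj(exp(2*I*pi/5)) + 1*(exp(-2*I*pi/5))*conj(exp(-2*I*pi/5)) + 1*(exp(4*I*pi/5))*conj(exp(4*I*pi/5))]
      = (1/5)[(1) + (1) + (1) + (1) + (1)] = 5/5 = 1
  <chi_4*chi_4, chi_4> = (1/5)[1*(1)*conj(1) + 1*(exp(-4*I*pi/5))*conj(exp(-2*I*pi/5)) + 1*(exp(2*I*pi/5))*conj(exp(-4*I*pi/5)) + 1*(exp(-2*I*pi/5))*conj(exp(4*I*pi/5)) + 1*(exp(4*I*pi/5))*conj(exp(2*I*pi/5))]
      = (1/5)[(1) + (exp(-2*I*pi/5)) + (exp(-4*I*pi/5)) + (exp(4*I*pi/5)) + (exp(2*I*pi/5))] = 0/5 = 0
(Exp terms are combined using exp(i*s)*conj(exp(i*t)) = exp(i*(s-t)), and sums of them are collapsed using the identity that for every m > 1 the m distinct m-th roots of unity sum to 0, e.g. 1 + exp(2*I*pi/3) + exp(-2*I*pi/3) = 0.)
Hence the multiplicities are chi_3: 1. Dimension check: dim(chi_4)*dim(chi_4) = 1*1 = 1 and sum (mult * dim) = 1*1 = 1.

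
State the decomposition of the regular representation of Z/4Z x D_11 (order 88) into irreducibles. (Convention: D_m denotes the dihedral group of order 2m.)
Each irreducible V_i of dimension d_i appears with multiplicity d_i, i.e. rho_reg = (direct sum over all irreducibles V_i) d_i V_i. The irreducible dimensions for Z/4Z x D_11 are 1, 1, 1, 1, 1, 1, 1, 1, 2, 2, 2, 2, 2, 2, 2, 2, 2, 2, 2, 2, 2, 2, 2, 2, 2, 2, 2, 2: 8 irreducibles of dimension 1, each with multiplicity 1; 20 irreducibles of dimension 2, each with multiplicity 2. Total dimension 8*1*1 + 20*2*2 = 88 = |G|.

Solution. General theorem: in the regular representation of a finite group G, each irreducible appears with multiplicity equal to its dimension. Check: dim(rho_reg) = sum d_i^2 = 1 + 1 + 1 + 1 + 1 + 1 + 1 + 1 + 4 + 4 + 4 + 4 + 4 + 4 + 4 + 4 + 4 + 4 + 4 + 4 + 4 + 4 + 4 + 4 + 4 + 4 + 4 + 4 = 88 = |G|.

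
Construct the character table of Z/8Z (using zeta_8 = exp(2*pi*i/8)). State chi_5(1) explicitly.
Character table of Z/8Z (irreps indexed chi_0,...,chi_7 with chi_k(m) = zeta_8^(k*m), zeta_8 = exp(2*pi*i/8)):
  irrep \ class  {0} (size 1)  {1} (size 1)    {2} (size 1)  {3} (size 1)    {4} (size 1)  {5} (size 1)    {6} (size 1)  {7} (size 1)  
  chi_0          1             1               1             1               1             1               1             1             
  chi_1          1             exp(I*pi/4)     I             exp(3*I*pi/4)   -1            exp(-3*I*pi/4)  -I            exp(-I*pi/4)  
  chi_2          1             I               -1            -I              1             I               -1            -I            
  chi_3          1             exp(3*I*pi/4)   -I            exp(I*pi/4)     -1            exp(-I*pi/4)    I             exp(-3*I*pi/4)
  chi_4          1             -1              1             -1              1             -1              1             -1            
  chi_5          1             exp(-3*I*pi/4)  I             exp(-I*pi/4)    -1            exp(I*pi/4)     -I            exp(3*I*pi/4) 
  chi_6          1             -I              -1            I               1             -I              -1            I             
  chi_7          1             exp(-I*pi/4)    -I            exp(-3*I*pi/4)  -1            exp(3*I*pi/4)   I             exp(I*pi/4)   

Spot check: chi_5(1) = zeta_8^(5*1) = zeta_8^5 = exp(-3*I*pi/4).

Working: Z/8Z is abelian, so all 8 irreducible complex representations are 1-dimensional. They are given by chi_k(m) = zeta_8^(k*m) for k = 0,...,7. Row orthogonality: sum_m chi_k(m) conj(chi_l(m)) = 8 * [k = l].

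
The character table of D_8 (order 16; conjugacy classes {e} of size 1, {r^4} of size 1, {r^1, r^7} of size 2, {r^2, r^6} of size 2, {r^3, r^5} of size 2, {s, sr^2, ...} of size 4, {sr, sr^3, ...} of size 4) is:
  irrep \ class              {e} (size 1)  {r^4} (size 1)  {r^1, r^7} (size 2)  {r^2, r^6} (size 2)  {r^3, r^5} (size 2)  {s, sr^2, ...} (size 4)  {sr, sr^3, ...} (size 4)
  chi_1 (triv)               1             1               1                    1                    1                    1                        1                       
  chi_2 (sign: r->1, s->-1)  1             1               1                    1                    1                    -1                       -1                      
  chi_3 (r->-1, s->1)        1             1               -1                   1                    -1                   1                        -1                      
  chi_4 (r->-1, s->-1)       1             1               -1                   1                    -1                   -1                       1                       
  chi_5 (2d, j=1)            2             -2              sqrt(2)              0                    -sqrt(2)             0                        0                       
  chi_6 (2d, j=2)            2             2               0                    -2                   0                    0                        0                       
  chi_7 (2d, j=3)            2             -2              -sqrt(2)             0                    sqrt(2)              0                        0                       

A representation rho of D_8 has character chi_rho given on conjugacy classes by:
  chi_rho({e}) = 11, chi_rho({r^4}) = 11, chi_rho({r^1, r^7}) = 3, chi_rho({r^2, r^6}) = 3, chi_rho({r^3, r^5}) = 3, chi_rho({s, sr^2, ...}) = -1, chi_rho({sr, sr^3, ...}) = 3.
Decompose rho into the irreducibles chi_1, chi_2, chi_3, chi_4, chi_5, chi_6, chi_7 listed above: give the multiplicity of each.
Multiplicities: chi_1: 3, chi_2: 2, chi_3: 0, chi_4: 2, chi_5: 0, chi_6: 2, chi_7: 0.

Solution. Use <chi_rho, chi> = (1/|G|) sum_C |C| * chi_rho(C) * conj(chi(C)) with |G| = 16 for each irreducible chi in the table:
  <chi_rho, chi_1> = (1/16)[1*(11)*conj(1) + 1*(11)*conj(1) + 2*(3)*conj(1) + 2*(3)*conj(1) + 2*(3)*conj(1) + 4*(-1)*conj(1) + 4*(3)*conj(1)]
      = (1/16)[(11) + (11) + (6) + (6) + (6) + (-4) + (12)] = 48/16 = 3
  <chi_rho, chi_2> = (1/16)[1*(11)*conj(1) + 1*(11)*conj(1) + 2*(3)*conj(1) + 2*(3)*conj(1) + 2*(3)*conj(1) + 4*(-1)*conj(-1) + 4*(3)*conj(-1)]
      = (1/16)[(11) + (11) + (6) + (6) + (6) + (4) + (-12)] = 32/16 = 2
  <chi_rho, chi_3> = (1/16)[1*(11)*conj(1) + 1*(11)*conj(1) + 2*(3)*conj(-1) + 2*(3)*conj(1) + 2*(3)*conj(-1) + 4*(-1)*conj(1) + 4*(3)*conj(-1)]
      = (1/16)[(11) + (11) + (-6) + (6) + (-6) + (-4) + (-12)] = 0/16 = 0
  <chi_rho, chi_4> = (1/16)[1*(11)*conj(1) + 1*(11)*conj(1) + 2*(3)*conj(-1) + 2*(3)*conj(1) + 2*(3)*conj(-1) + 4*(-1)*conj(-1) + 4*(3)*conj(1)]
      = (1/16)[(11) + (11) + (-6) + (6) + (-6) + (4) + (12)] = 32/16 = 2
  <chi_rho, chi_5> = (1/16)[1*(11)*conj(2) + 1*(11)*conj(-2) + 2*(3)*conj(sqrt(2)) + 2*(3)*conj(0) + 2*(3)*conj(-sqrt(2)) + 4*(-1)*conj(0) + 4*(3)*conj(0)]
      = (1/16)[(22) + (-22) + (6*sqrt(2)) + (0) + (-6*sqrt(2)) + (0) + (0)] = 0/16 = 0
  <chi_rho, chi_6> = (1/16)[1*(11)*conj(2) + 1*(11)*conj(2) + 2*(3)*conj(0) + 2*(3)*conj(-2) + 2*(3)*conj(0) + 4*(-1)*conj(0) + 4*(3)*conj(0)]
      = (1/16)[(22) + (22) + (0) + (-12) + (0) + (0) + (0)] = 32/16 = 2
  <chi_rho, chi_7> = (1/16)[1*(11)*conj(2) + 1*(11)*conj(-2) + 2*(3)*conj(-sqrt(2)) + 2*(3)*conj(0) + 2*(3)*conj(sqrt(2)) + 4*(-1)*conj(0) + 4*(3)*conj(0)]
      = (1/16)[(22) + (-22) + (-6*sqrt(2)) + (0) + (6*sqrt(2)) + (0) + (0)] = 0/16 = 0
Dimension check: dim(rho) = sum (mult * dim) = 3*1 + 2*1 + 0*1 + 2*1 + 0*2 + 2*2 + 0*2 = 11 = chi_rho(e) = 11.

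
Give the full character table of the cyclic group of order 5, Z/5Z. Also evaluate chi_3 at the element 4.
Character table of Z/5Z (irreps indexed chi_0,...,chi_4 with chi_k(m) = zeta_5^(k*m), zeta_5 = exp(2*pi*i/5)):
  irrep \ class  {0} (size 1)  {1} (size 1)    {2} (size 1)    {3} (size 1)    {4} (size 1)  
  chi_0          1             1               1               1               1             
  chi_1          1             exp(2*I*pi/5)   exp(4*I*pi/5)   exp(-4*I*pi/5)  exp(-2*I*pi/5)
  chi_2          1             exp(4*I*pi/5)   exp(-2*I*pi/5)  exp(2*I*pi/5)   exp(-4*I*pi/5)
  chi_3          1             exp(-4*I*pi/5)  exp(2*I*pi/5)   exp(-2*I*pi/5)  exp(4*I*pi/5) 
  chi_4          1             exp(-2*I*pi/5)  exp(-4*I*pi/5)  exp(4*I*pi/5)   exp(2*I*pi/5) 

Spot check: chi_3(4) = zeta_5^(3*4) = zeta_5^12 = exp(4*I*pi/5).

Argument: Z/5Z is abelian, so all 5 irreducible complex representations are 1-dimensional. They are given by chi_k(m) = zeta_5^(k*m) for k = 0,...,4. Row orthogonality: sum_m chi_k(m) conj(chi_l(m)) = 5 * [k = l].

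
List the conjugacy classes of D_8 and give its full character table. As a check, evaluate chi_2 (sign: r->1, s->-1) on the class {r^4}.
Conjugacy classes: {e} of size 1, {r^4} of size 1, {r^1, r^7} of size 2, {r^2, r^6} of size 2, {r^3, r^5} of size 2, {s, sr^2, ...} of size 4, {sr, sr^3, ...} of size 4.
Character table:
  irrep \ class              {e} (size 1)  {r^4} (size 1)  {r^1, r^7} (size 2)  {r^2, r^6} (size 2)  {r^3, r^5} (size 2)  {s, sr^2, ...} (size 4)  {sr, sr^3, ...} (size 4)
  chi_1 (triv)               1             1               1                    1                    1                    1                        1                       
  chi_2 (sign: r->1, s->-1)  1             1               1                    1                    1                    -1                       -1                      
  chi_3 (r->-1, s->1)        1             1               -1                   1                    -1                   1                        -1                      
  chi_4 (r->-1, s->-1)       1             1               -1                   1                    -1                   -1                       1                       
  chi_5 (2d, j=1)            2             -2              sqrt(2)              0                    -sqrt(2)             0                        0                       
  chi_6 (2d, j=2)            2             2               0                    -2                   0                    0                        0                       
  chi_7 (2d, j=3)            2             -2              -sqrt(2)             0                    sqrt(2)              0                        0                       

Spot check: chi_2 (sign: r->1, s->-1) on {r^4} = 1.

Justification: D_8 has order 2*8 = 16 with 7 conjugacy classes, hence 7 irreducibles. Sum of squared dims 1 + 1 + 1 + 1 + 4 + 4 + 4 = 16 = |G|. Linear characters come from the abelianisation; the 2-dimensional irreps have character r^k -> 2*cos(2*pi*j*k/8), reflections -> 0.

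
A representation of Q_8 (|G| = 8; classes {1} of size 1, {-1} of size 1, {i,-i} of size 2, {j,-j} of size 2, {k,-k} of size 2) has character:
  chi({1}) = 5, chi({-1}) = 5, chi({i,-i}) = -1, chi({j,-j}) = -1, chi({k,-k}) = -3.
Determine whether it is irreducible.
Not irreducible (reducible): <chi, chi> = 9 > 1.

<chi, chi> = (1/|G|) sum_C |C| * |chi(C)|^2 = (1/8)[1*|5|^2 + 1*|5|^2 + 2*|-1|^2 + 2*|-1|^2 + 2*|-3|^2]
  = (1/8)[(25) + (25) + (2) + (2) + (18)] = 72/8 = 9.
A character is irreducible iff <chi, chi> = 1, so this representation is reducible.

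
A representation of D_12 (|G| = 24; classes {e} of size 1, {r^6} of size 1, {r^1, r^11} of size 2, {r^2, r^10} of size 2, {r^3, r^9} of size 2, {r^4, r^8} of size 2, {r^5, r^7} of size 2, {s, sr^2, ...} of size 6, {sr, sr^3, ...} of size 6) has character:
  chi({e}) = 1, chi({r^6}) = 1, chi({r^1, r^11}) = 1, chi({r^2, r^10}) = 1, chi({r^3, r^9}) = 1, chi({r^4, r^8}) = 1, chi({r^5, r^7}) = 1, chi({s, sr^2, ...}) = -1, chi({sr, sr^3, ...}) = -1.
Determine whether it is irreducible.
Irreducible: <chi, chi> = 1.

Derivation: <chi, chi> = (1/|G|) sum_C |C| * |chi(C)|^2 = (1/24)[1*|1|^2 + 1*|1|^2 + 2*|1|^2 + 2*|1|^2 + 2*|1|^2 + 2*|1|^2 + 2*|1|^2 + 6*|-1|^2 + 6*|-1|^2]
  = (1/24)[(1) + (1) + (2) + (2) + (2) + (2) + (2) + (6) + (6)] = 24/24 = 1.
A character is irreducible iff <chi, chi> = 1, so this representation is irreducible.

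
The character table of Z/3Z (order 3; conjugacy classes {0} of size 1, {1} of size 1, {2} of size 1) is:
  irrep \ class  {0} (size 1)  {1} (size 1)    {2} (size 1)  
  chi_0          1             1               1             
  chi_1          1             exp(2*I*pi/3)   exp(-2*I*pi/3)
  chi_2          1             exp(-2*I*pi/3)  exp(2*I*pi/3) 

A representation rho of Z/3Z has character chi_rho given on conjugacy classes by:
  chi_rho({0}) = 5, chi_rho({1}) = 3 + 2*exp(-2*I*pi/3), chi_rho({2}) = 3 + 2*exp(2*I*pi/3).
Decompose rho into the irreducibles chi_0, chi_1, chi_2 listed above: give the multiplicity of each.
Multiplicities: chi_0: 3, chi_1: 0, chi_2: 2.

Justification: Use <chi_rho, chi> = (1/|G|) sum_C |C| * chi_rho(C) * conj(chi(C)) with |G| = 3 for each irreducible chi in the table:
  <chi_rho, chi_0> = (1/3)[1*(5)*conj(1) + 1*(3 + 2*exp(-2*I*pi/3))*conj(1) + 1*(3 + 2*exp(2*I*pi/3))*conj(1)]
      = (1/3)[(5) + (3 + 2*exp(-2*I*pi/3)) + (3 + 2*exp(2*I*pi/3))] = 9/3 = 3
  <chi_rho, chi_1> = (1/3)[1*(5)*conj(1) + 1*(3 + 2*exp(-2*I*pi/3))*conj(exp(2*I*pi/3)) + 1*(3 + 2*exp(2*I*pi/3))*conj(exp(-2*I*pi/3))]
      = (1/3)[(5) + (3*exp(-2*I*pi/3) + 2*exp(2*I*pi/3)) + (2*exp(-2*I*pi/3) + 3*exp(2*I*pi/3))] = 0/3 = 0
  <chi_rho, chi_2> = (1/3)[1*(5)*conj(1) + 1*(3 + 2*exp(-2*I*pi/3))*conj(exp(-2*I*pi/3)) + 1*(3 + 2*exp(2*I*pi/3))*conj(exp(2*I*pi/3))]
      = (1/3)[(5) + (2 + 3*exp(2*I*pi/3)) + (2 + 3*exp(-2*I*pi/3))] = 6/3 = 2
(Exp terms are combined using exp(i*s)*conj(exp(i*t)) = exp(i*(s-t)), and sums of them are collapsed using the identity that for every m > 1 the m distinct m-th roots of unity sum to 0, e.g. 1 + exp(2*I*pi/3) + exp(-2*I*pi/3) = 0.)
Dimension check: dim(rho) = sum (mult * dim) = 3*1 + 0*1 + 2*1 = 5 = chi_rho(e) = 5.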